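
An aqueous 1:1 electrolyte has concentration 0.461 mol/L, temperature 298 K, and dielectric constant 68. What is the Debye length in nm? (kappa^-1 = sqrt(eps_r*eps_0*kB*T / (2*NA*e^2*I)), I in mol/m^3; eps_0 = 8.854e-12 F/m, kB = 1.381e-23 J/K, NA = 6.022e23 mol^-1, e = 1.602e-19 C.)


Ionic strength I = 0.461 * 1^2 * 1000 = 461 mol/m^3
kappa^-1 = sqrt(68 * 8.854e-12 * 1.381e-23 * 298 / (2 * 6.022e23 * (1.602e-19)^2 * 461))
kappa^-1 = 0.417 nm

0.417


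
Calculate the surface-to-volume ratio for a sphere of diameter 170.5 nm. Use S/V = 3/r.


Radius r = 170.5/2 = 85.25 nm
S/V = 3 / r = 3 / 85.25
S/V = 0.0352 nm^-1

0.0352


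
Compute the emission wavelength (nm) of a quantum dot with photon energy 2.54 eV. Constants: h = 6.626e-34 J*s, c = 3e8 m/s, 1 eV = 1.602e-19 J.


Convert energy: E = 2.54 eV = 2.54 * 1.602e-19 = 4.06908e-19 J
lambda = h*c / E = 6.626e-34 * 3e8 / 4.06908e-19
lambda = 4.88513e-07 m = 488.5 nm

488.5


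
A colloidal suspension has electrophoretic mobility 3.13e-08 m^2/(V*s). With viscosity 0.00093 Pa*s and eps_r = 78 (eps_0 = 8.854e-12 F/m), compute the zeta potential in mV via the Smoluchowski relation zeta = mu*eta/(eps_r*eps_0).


Smoluchowski equation: zeta = mu * eta / (eps_r * eps_0)
zeta = 3.13e-08 * 0.00093 / (78 * 8.854e-12)
zeta = 0.04215 V = 42.15 mV

42.15


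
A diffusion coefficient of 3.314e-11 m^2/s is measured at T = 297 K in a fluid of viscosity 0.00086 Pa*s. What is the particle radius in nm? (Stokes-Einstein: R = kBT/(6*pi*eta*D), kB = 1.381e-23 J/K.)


Stokes-Einstein: R = kB*T / (6*pi*eta*D)
R = 1.381e-23 * 297 / (6 * pi * 0.00086 * 3.314e-11)
R = 7.63481e-09 m = 7.63 nm

7.63


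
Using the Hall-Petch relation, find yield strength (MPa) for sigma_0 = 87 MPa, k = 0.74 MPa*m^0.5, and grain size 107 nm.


d = 107 nm = 1.07e-07 m
sqrt(d) = 0.0003271085
Hall-Petch contribution = k / sqrt(d) = 0.74 / 0.0003271085 = 2262.2 MPa
sigma = sigma_0 + k/sqrt(d) = 87 + 2262.2 = 2349.2 MPa

2349.2


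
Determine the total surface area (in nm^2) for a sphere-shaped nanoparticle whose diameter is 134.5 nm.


Radius r = 134.5/2 = 67.25 nm
Surface area SA = 4 * pi * r^2
SA = 4 * pi * (67.25)^2
SA = 56832.2 nm^2

56832.2


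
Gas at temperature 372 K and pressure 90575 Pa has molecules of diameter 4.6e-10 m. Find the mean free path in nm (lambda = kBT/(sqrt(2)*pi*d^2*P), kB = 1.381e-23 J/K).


Mean free path: lambda = kB*T / (sqrt(2) * pi * d^2 * P)
lambda = 1.381e-23 * 372 / (sqrt(2) * pi * (4.6e-10)^2 * 90575)
lambda = 6.0332e-08 m
lambda = 60.33 nm

60.33


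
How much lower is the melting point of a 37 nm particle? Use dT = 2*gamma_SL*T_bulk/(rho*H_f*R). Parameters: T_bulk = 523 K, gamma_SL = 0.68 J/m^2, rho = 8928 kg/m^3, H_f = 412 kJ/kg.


Radius R = 37/2 = 18.5 nm = 1.85e-08 m
Convert H_f = 412 kJ/kg = 412000 J/kg
dT = 2 * gamma_SL * T_bulk / (rho * H_f * R)
dT = 2 * 0.68 * 523 / (8928 * 412000 * 1.85e-08)
dT = 10.5 K

10.5


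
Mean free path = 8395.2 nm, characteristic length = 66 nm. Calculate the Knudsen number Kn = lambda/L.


Knudsen number Kn = lambda / L
Kn = 8395.2 / 66
Kn = 127.2

127.2


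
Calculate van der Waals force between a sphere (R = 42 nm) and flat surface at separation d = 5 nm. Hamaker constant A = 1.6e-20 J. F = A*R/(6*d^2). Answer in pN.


Convert to SI: R = 42 nm = 4.2e-08 m, d = 5 nm = 5e-09 m
F = A * R / (6 * d^2)
F = 1.6e-20 * 4.2e-08 / (6 * (5e-09)^2)
F = 4.48e-12 N = 4.48 pN

4.48


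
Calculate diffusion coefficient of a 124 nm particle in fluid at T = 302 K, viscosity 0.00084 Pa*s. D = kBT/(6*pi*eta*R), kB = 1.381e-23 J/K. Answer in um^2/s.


Radius R = 124/2 = 62 nm = 6.2e-08 m
D = kB*T / (6*pi*eta*R)
D = 1.381e-23 * 302 / (6 * pi * 0.00084 * 6.2e-08)
D = 4.24843e-12 m^2/s = 4.248 um^2/s

4.248


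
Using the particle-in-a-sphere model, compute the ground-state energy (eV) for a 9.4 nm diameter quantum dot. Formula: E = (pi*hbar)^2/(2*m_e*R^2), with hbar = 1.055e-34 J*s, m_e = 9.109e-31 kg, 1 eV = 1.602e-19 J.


Radius R = 9.4/2 = 4.7 nm = 4.7e-09 m
E = (pi * 1.055e-34)^2 / (2 * 9.109e-31 * (4.7e-09)^2)
E(J) = 2.72966e-21
E = E(J) / 1.602e-19 = 0.017 eV

0.017


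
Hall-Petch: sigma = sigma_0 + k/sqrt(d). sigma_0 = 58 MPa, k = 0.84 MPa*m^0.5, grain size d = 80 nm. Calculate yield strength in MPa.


d = 80 nm = 8e-08 m
sqrt(d) = 0.0002828427
Hall-Petch contribution = k / sqrt(d) = 0.84 / 0.0002828427 = 2969.8 MPa
sigma = sigma_0 + k/sqrt(d) = 58 + 2969.8 = 3027.8 MPa

3027.8


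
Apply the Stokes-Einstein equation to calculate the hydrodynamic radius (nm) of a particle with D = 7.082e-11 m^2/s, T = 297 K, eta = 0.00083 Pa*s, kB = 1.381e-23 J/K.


Stokes-Einstein: R = kB*T / (6*pi*eta*D)
R = 1.381e-23 * 297 / (6 * pi * 0.00083 * 7.082e-11)
R = 3.70182e-09 m = 3.7 nm

3.7


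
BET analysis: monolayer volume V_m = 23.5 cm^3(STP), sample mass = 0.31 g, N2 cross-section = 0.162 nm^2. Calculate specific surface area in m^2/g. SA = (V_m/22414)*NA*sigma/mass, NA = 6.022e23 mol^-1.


Number of moles in monolayer = V_m / 22414 = 23.5 / 22414 = 0.00104845
Number of molecules = moles * NA = 0.00104845 * 6.022e23
SA = molecules * sigma / mass
SA = (23.5 / 22414) * 6.022e23 * 0.162e-18 / 0.31
SA = 329.9 m^2/g

329.9


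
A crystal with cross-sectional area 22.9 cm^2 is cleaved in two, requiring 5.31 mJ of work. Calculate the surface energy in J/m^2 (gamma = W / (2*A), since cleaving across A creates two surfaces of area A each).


Convert: A = 22.9 cm^2 = 0.00229 m^2, W = 5.31 mJ = 0.00531 J
Cleaving exposes two faces of area A, so total new surface = 2*A and gamma = W / (2*A)
gamma = 0.00531 / (2 * 0.00229)
gamma = 1.159 J/m^2

1.159


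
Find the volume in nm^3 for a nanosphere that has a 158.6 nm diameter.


Radius r = 158.6/2 = 79.3 nm
Volume V = (4/3) * pi * r^3
V = (4/3) * pi * (79.3)^3
V = 2088854.41 nm^3

2088854.41


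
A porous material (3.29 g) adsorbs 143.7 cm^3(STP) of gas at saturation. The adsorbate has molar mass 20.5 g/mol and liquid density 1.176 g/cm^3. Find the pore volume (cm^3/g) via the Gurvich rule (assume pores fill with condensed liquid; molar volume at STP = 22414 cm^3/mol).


Moles adsorbed n = V_ads / 22414 = 143.7 / 22414 = 6.411172e-03 mol
Liquid volume V_liq = n * M / rho_liq = 6.411172e-03 * 20.5 / 1.176 = 0.11176 cm^3
Specific pore volume V_pore = V_liq / m_sample = 0.11176 / 3.29
V_pore = 0.034 cm^3/g

0.034


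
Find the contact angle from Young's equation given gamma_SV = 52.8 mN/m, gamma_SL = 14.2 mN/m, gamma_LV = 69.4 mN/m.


cos(theta) = (gamma_SV - gamma_SL) / gamma_LV
cos(theta) = (52.8 - 14.2) / 69.4
cos(theta) = 0.556196
theta = arccos(0.556196) = 56.21 degrees

56.21


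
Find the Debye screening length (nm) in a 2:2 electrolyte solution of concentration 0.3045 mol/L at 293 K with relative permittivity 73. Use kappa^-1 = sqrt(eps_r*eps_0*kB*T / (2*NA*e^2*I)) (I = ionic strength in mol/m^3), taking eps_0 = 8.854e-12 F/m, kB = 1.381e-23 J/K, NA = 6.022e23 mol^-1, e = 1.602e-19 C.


Ionic strength I = 0.3045 * 2^2 * 1000 = 1218 mol/m^3
kappa^-1 = sqrt(73 * 8.854e-12 * 1.381e-23 * 293 / (2 * 6.022e23 * (1.602e-19)^2 * 1218))
kappa^-1 = 0.264 nm

0.264


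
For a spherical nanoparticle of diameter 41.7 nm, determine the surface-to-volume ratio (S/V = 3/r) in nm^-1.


Radius r = 41.7/2 = 20.85 nm
S/V = 3 / r = 3 / 20.85
S/V = 0.1439 nm^-1

0.1439


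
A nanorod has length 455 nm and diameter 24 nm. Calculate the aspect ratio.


Aspect ratio AR = length / diameter
AR = 455 / 24
AR = 18.96

18.96


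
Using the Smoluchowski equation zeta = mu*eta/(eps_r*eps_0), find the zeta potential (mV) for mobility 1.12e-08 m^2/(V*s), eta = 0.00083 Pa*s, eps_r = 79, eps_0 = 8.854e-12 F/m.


Smoluchowski equation: zeta = mu * eta / (eps_r * eps_0)
zeta = 1.12e-08 * 0.00083 / (79 * 8.854e-12)
zeta = 0.01329 V = 13.29 mV

13.29


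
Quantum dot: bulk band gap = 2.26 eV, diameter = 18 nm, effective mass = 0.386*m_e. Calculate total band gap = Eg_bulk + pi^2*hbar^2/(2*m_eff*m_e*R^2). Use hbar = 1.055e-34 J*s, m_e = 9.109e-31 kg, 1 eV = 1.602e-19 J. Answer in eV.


Radius R = 18/2 nm = 9e-09 m
Confinement energy dE = pi^2 * hbar^2 / (2 * m_eff * m_e * R^2)
dE = pi^2 * (1.055e-34)^2 / (2 * 0.386 * 9.109e-31 * (9e-09)^2) J, divided by 1.602e-19 J/eV
dE = 0.012 eV
Total band gap = E_g(bulk) + dE = 2.26 + 0.012 = 2.272 eV

2.272


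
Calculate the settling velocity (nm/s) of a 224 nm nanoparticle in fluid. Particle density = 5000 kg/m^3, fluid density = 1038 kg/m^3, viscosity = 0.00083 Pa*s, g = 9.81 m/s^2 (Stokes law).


Radius R = 224/2 nm = 1.12e-07 m
Density difference = 5000 - 1038 = 3962 kg/m^3
v = 2 * R^2 * (rho_p - rho_f) * g / (9 * eta)
v = 2 * (1.12e-07)^2 * 3962 * 9.81 / (9 * 0.00083)
v = 1.30536e-07 m/s = 130.5356 nm/s

130.5356


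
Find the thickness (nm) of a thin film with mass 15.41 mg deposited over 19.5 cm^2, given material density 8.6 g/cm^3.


Convert: m = 15.41 mg = 1.5410e-05 kg, A = 19.5 cm^2 = 1.9500e-03 m^2, rho = 8.6 g/cm^3 = 8600 kg/m^3
t = m / (A * rho)
t = 1.5410e-05 / (1.9500e-03 * 8600)
t = 9.1890e-07 m = 918.9 nm

918.9


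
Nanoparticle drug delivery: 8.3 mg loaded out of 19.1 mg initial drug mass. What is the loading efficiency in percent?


Drug loading efficiency = (drug loaded / drug initial) * 100
DLE = 8.3 / 19.1 * 100
DLE = 0.4346 * 100
DLE = 43.46%

43.46


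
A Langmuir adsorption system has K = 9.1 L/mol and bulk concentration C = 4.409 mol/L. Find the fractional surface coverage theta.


Langmuir isotherm: theta = K*C / (1 + K*C)
K*C = 9.1 * 4.409 = 40.1219
theta = 40.1219 / (1 + 40.1219) = 40.1219 / 41.1219
theta = 0.9757

0.9757


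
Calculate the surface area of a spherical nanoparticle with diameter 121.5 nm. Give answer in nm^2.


Radius r = 121.5/2 = 60.75 nm
Surface area SA = 4 * pi * r^2
SA = 4 * pi * (60.75)^2
SA = 46376.98 nm^2

46376.98


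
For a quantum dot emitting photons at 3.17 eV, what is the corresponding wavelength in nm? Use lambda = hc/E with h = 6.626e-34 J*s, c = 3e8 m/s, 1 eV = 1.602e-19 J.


Convert energy: E = 3.17 eV = 3.17 * 1.602e-19 = 5.07834e-19 J
lambda = h*c / E = 6.626e-34 * 3e8 / 5.07834e-19
lambda = 3.91427e-07 m = 391.4 nm

391.4


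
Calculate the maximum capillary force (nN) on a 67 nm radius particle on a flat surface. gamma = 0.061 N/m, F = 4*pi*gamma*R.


Convert radius: R = 67 nm = 6.7e-08 m
F = 4 * pi * gamma * R
F = 4 * pi * 0.061 * 6.7e-08
F = 5.13588e-08 N = 51.3588 nN

51.3588


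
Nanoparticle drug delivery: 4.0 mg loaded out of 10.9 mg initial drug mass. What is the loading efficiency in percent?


Drug loading efficiency = (drug loaded / drug initial) * 100
DLE = 4.0 / 10.9 * 100
DLE = 0.367 * 100
DLE = 36.7%

36.7


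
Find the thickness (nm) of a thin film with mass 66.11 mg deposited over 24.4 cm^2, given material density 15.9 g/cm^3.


Convert: m = 66.11 mg = 6.6110e-05 kg, A = 24.4 cm^2 = 2.4400e-03 m^2, rho = 15.9 g/cm^3 = 15900 kg/m^3
t = m / (A * rho)
t = 6.6110e-05 / (2.4400e-03 * 15900)
t = 1.7040e-06 m = 1704.0 nm

1704.0


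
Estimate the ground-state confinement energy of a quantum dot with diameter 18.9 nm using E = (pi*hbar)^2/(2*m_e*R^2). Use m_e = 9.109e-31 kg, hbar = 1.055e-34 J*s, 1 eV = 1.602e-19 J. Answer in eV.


Radius R = 18.9/2 = 9.45 nm = 9.45e-09 m
E = (pi * 1.055e-34)^2 / (2 * 9.109e-31 * (9.45e-09)^2)
E(J) = 6.75212e-22
E = E(J) / 1.602e-19 = 0.0042 eV

0.0042


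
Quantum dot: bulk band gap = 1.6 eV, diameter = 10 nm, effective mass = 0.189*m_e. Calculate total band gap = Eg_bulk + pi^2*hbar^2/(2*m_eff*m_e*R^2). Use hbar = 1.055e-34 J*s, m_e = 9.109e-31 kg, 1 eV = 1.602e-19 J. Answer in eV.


Radius R = 10/2 nm = 5e-09 m
Confinement energy dE = pi^2 * hbar^2 / (2 * m_eff * m_e * R^2)
dE = pi^2 * (1.055e-34)^2 / (2 * 0.189 * 9.109e-31 * (5e-09)^2) J, divided by 1.602e-19 J/eV
dE = 0.0797 eV
Total band gap = E_g(bulk) + dE = 1.6 + 0.0797 = 1.6797 eV

1.6797


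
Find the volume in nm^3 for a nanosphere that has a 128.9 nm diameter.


Radius r = 128.9/2 = 64.45 nm
Volume V = (4/3) * pi * r^3
V = (4/3) * pi * (64.45)^3
V = 1121391.8 nm^3

1121391.8


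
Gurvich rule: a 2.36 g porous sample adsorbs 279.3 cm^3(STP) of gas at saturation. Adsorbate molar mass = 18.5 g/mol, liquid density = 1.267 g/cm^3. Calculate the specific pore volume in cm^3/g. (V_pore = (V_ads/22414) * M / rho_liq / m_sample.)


Moles adsorbed n = V_ads / 22414 = 279.3 / 22414 = 1.246096e-02 mol
Liquid volume V_liq = n * M / rho_liq = 1.246096e-02 * 18.5 / 1.267 = 0.18195 cm^3
Specific pore volume V_pore = V_liq / m_sample = 0.18195 / 2.36
V_pore = 0.0771 cm^3/g

0.0771


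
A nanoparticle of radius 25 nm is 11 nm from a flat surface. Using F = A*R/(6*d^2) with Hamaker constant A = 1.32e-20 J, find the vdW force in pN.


Convert to SI: R = 25 nm = 2.5e-08 m, d = 11 nm = 1.1e-08 m
F = A * R / (6 * d^2)
F = 1.32e-20 * 2.5e-08 / (6 * (1.1e-08)^2)
F = 4.54545e-13 N = 0.455 pN

0.455


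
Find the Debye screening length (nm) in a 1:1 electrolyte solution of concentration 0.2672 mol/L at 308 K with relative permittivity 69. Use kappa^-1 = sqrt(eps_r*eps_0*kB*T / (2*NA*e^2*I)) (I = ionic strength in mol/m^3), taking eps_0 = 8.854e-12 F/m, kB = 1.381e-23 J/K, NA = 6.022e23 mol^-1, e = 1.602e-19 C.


Ionic strength I = 0.2672 * 1^2 * 1000 = 267.2 mol/m^3
kappa^-1 = sqrt(69 * 8.854e-12 * 1.381e-23 * 308 / (2 * 6.022e23 * (1.602e-19)^2 * 267.2))
kappa^-1 = 0.561 nm

0.561


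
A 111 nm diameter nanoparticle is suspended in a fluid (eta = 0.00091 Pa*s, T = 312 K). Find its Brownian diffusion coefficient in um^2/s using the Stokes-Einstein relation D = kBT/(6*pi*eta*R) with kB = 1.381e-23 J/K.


Radius R = 111/2 = 55.5 nm = 5.55e-08 m
D = kB*T / (6*pi*eta*R)
D = 1.381e-23 * 312 / (6 * pi * 0.00091 * 5.55e-08)
D = 4.52598e-12 m^2/s = 4.526 um^2/s

4.526


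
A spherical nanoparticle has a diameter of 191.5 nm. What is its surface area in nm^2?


Radius r = 191.5/2 = 95.75 nm
Surface area SA = 4 * pi * r^2
SA = 4 * pi * (95.75)^2
SA = 115209.27 nm^2

115209.27


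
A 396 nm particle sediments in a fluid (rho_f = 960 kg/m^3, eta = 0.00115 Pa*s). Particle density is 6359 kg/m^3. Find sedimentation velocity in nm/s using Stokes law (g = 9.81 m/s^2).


Radius R = 396/2 nm = 1.98e-07 m
Density difference = 6359 - 960 = 5399 kg/m^3
v = 2 * R^2 * (rho_p - rho_f) * g / (9 * eta)
v = 2 * (1.98e-07)^2 * 5399 * 9.81 / (9 * 0.00115)
v = 4.01238e-07 m/s = 401.2383 nm/s

401.2383


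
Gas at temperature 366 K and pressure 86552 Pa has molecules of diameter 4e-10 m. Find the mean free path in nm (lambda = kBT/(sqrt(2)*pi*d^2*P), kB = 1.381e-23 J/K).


Mean free path: lambda = kB*T / (sqrt(2) * pi * d^2 * P)
lambda = 1.381e-23 * 366 / (sqrt(2) * pi * (4e-10)^2 * 86552)
lambda = 8.2151e-08 m
lambda = 82.15 nm

82.15


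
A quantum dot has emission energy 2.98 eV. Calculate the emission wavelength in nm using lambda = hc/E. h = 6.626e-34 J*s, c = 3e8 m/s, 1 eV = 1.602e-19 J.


Convert energy: E = 2.98 eV = 2.98 * 1.602e-19 = 4.77396e-19 J
lambda = h*c / E = 6.626e-34 * 3e8 / 4.77396e-19
lambda = 4.16384e-07 m = 416.4 nm

416.4


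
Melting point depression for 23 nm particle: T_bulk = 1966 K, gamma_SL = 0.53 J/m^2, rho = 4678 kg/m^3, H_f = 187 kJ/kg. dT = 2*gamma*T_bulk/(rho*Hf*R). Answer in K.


Radius R = 23/2 = 11.5 nm = 1.15e-08 m
Convert H_f = 187 kJ/kg = 187000 J/kg
dT = 2 * gamma_SL * T_bulk / (rho * H_f * R)
dT = 2 * 0.53 * 1966 / (4678 * 187000 * 1.15e-08)
dT = 207.2 K

207.2


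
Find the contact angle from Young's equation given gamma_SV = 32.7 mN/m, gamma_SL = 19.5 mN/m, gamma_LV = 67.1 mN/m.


cos(theta) = (gamma_SV - gamma_SL) / gamma_LV
cos(theta) = (32.7 - 19.5) / 67.1
cos(theta) = 0.196721
theta = arccos(0.196721) = 78.65 degrees

78.65


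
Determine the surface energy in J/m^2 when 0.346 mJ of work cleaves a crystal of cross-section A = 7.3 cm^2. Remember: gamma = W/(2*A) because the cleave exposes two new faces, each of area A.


Convert: A = 7.3 cm^2 = 0.00073 m^2, W = 0.346 mJ = 0.000346 J
Cleaving exposes two faces of area A, so total new surface = 2*A and gamma = W / (2*A)
gamma = 0.000346 / (2 * 0.00073)
gamma = 0.237 J/m^2

0.237


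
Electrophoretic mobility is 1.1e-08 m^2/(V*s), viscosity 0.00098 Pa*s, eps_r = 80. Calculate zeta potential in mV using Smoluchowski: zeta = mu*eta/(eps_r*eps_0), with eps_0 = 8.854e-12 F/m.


Smoluchowski equation: zeta = mu * eta / (eps_r * eps_0)
zeta = 1.1e-08 * 0.00098 / (80 * 8.854e-12)
zeta = 0.015219 V = 15.22 mV

15.22


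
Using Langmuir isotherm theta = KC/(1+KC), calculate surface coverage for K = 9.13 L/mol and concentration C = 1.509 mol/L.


Langmuir isotherm: theta = K*C / (1 + K*C)
K*C = 9.13 * 1.509 = 13.77717
theta = 13.77717 / (1 + 13.77717) = 13.77717 / 14.77717
theta = 0.9323

0.9323


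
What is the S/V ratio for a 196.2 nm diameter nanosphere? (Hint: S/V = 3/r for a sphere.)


Radius r = 196.2/2 = 98.1 nm
S/V = 3 / r = 3 / 98.1
S/V = 0.0306 nm^-1

0.0306


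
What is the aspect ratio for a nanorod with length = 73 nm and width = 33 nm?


Aspect ratio AR = length / diameter
AR = 73 / 33
AR = 2.21

2.21


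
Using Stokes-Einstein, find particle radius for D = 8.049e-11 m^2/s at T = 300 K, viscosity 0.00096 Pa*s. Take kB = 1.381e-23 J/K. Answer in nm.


Stokes-Einstein: R = kB*T / (6*pi*eta*D)
R = 1.381e-23 * 300 / (6 * pi * 0.00096 * 8.049e-11)
R = 2.84447e-09 m = 2.84 nm

2.84


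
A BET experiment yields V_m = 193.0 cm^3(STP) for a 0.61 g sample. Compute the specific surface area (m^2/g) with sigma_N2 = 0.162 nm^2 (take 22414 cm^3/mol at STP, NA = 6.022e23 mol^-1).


Number of moles in monolayer = V_m / 22414 = 193.0 / 22414 = 0.00861069
Number of molecules = moles * NA = 0.00861069 * 6.022e23
SA = molecules * sigma / mass
SA = (193.0 / 22414) * 6.022e23 * 0.162e-18 / 0.61
SA = 1377.1 m^2/g

1377.1


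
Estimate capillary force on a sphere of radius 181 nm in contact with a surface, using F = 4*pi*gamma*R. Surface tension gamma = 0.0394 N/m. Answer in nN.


Convert radius: R = 181 nm = 1.81e-07 m
F = 4 * pi * gamma * R
F = 4 * pi * 0.0394 * 1.81e-07
F = 8.96158e-08 N = 89.6158 nN

89.6158


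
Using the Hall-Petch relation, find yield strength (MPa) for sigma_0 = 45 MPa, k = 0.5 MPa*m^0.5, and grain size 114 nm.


d = 114 nm = 1.14e-07 m
sqrt(d) = 0.0003376389
Hall-Petch contribution = k / sqrt(d) = 0.5 / 0.0003376389 = 1480.9 MPa
sigma = sigma_0 + k/sqrt(d) = 45 + 1480.9 = 1525.9 MPa

1525.9


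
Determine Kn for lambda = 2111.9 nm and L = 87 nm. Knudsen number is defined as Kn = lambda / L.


Knudsen number Kn = lambda / L
Kn = 2111.9 / 87
Kn = 24.2747

24.2747


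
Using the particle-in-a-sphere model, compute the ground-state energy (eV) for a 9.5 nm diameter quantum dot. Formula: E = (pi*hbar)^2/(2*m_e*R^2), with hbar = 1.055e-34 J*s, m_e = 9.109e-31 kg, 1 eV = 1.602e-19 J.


Radius R = 9.5/2 = 4.75 nm = 4.75e-09 m
E = (pi * 1.055e-34)^2 / (2 * 9.109e-31 * (4.75e-09)^2)
E(J) = 2.67249e-21
E = E(J) / 1.602e-19 = 0.0167 eV

0.0167


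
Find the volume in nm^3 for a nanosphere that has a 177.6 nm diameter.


Radius r = 177.6/2 = 88.8 nm
Volume V = (4/3) * pi * r^3
V = (4/3) * pi * (88.8)^3
V = 2933104.3 nm^3

2933104.3


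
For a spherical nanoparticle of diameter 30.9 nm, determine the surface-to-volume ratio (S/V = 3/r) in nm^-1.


Radius r = 30.9/2 = 15.45 nm
S/V = 3 / r = 3 / 15.45
S/V = 0.1942 nm^-1

0.1942


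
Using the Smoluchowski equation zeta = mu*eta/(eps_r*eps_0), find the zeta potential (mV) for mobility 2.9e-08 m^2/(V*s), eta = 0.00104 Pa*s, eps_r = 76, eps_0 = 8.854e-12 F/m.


Smoluchowski equation: zeta = mu * eta / (eps_r * eps_0)
zeta = 2.9e-08 * 0.00104 / (76 * 8.854e-12)
zeta = 0.044821 V = 44.82 mV

44.82


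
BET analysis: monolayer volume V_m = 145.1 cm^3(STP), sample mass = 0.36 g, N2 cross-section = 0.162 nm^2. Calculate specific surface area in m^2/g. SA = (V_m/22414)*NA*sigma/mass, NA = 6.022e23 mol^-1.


Number of moles in monolayer = V_m / 22414 = 145.1 / 22414 = 0.00647363
Number of molecules = moles * NA = 0.00647363 * 6.022e23
SA = molecules * sigma / mass
SA = (145.1 / 22414) * 6.022e23 * 0.162e-18 / 0.36
SA = 1754.3 m^2/g

1754.3


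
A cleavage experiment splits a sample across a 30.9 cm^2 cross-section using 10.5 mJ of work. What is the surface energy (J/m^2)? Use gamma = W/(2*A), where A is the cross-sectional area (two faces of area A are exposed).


Convert: A = 30.9 cm^2 = 0.00309 m^2, W = 10.5 mJ = 0.0105 J
Cleaving exposes two faces of area A, so total new surface = 2*A and gamma = W / (2*A)
gamma = 0.0105 / (2 * 0.00309)
gamma = 1.699 J/m^2

1.699


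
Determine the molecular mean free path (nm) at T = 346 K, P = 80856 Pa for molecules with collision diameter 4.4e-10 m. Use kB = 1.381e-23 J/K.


Mean free path: lambda = kB*T / (sqrt(2) * pi * d^2 * P)
lambda = 1.381e-23 * 346 / (sqrt(2) * pi * (4.4e-10)^2 * 80856)
lambda = 6.87048e-08 m
lambda = 68.7 nm

68.7


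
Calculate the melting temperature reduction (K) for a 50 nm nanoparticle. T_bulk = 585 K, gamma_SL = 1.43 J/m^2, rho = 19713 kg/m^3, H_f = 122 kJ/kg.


Radius R = 50/2 = 25 nm = 2.5e-08 m
Convert H_f = 122 kJ/kg = 122000 J/kg
dT = 2 * gamma_SL * T_bulk / (rho * H_f * R)
dT = 2 * 1.43 * 585 / (19713 * 122000 * 2.5e-08)
dT = 27.8 K

27.8


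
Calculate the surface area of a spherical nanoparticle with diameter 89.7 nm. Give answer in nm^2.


Radius r = 89.7/2 = 44.85 nm
Surface area SA = 4 * pi * r^2
SA = 4 * pi * (44.85)^2
SA = 25277.54 nm^2

25277.54


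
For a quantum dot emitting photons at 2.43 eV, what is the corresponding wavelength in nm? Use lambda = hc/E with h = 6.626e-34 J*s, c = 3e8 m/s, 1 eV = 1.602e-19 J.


Convert energy: E = 2.43 eV = 2.43 * 1.602e-19 = 3.89286e-19 J
lambda = h*c / E = 6.626e-34 * 3e8 / 3.89286e-19
lambda = 5.10627e-07 m = 510.6 nm

510.6


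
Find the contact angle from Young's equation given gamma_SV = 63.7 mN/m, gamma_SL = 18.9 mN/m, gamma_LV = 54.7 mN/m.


cos(theta) = (gamma_SV - gamma_SL) / gamma_LV
cos(theta) = (63.7 - 18.9) / 54.7
cos(theta) = 0.819013
theta = arccos(0.819013) = 35.01 degrees

35.01


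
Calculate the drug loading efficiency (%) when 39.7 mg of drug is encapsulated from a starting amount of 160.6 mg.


Drug loading efficiency = (drug loaded / drug initial) * 100
DLE = 39.7 / 160.6 * 100
DLE = 0.2472 * 100
DLE = 24.72%

24.72


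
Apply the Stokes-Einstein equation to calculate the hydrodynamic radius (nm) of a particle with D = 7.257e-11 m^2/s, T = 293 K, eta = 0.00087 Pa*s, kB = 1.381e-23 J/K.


Stokes-Einstein: R = kB*T / (6*pi*eta*D)
R = 1.381e-23 * 293 / (6 * pi * 0.00087 * 7.257e-11)
R = 3.40004e-09 m = 3.4 nm

3.4


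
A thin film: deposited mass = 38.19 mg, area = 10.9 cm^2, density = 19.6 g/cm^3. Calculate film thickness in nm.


Convert: m = 38.19 mg = 3.8190e-05 kg, A = 10.9 cm^2 = 1.0900e-03 m^2, rho = 19.6 g/cm^3 = 19600 kg/m^3
t = m / (A * rho)
t = 3.8190e-05 / (1.0900e-03 * 19600)
t = 1.7876e-06 m = 1787.6 nm

1787.6


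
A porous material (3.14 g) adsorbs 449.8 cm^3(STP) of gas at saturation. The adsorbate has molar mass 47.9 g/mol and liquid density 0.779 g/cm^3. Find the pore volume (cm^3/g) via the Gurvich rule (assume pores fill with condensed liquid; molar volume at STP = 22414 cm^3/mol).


Moles adsorbed n = V_ads / 22414 = 449.8 / 22414 = 2.006781e-02 mol
Liquid volume V_liq = n * M / rho_liq = 2.006781e-02 * 47.9 / 0.779 = 1.23395 cm^3
Specific pore volume V_pore = V_liq / m_sample = 1.23395 / 3.14
V_pore = 0.393 cm^3/g

0.393


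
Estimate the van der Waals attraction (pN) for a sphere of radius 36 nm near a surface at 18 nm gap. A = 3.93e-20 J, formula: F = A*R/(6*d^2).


Convert to SI: R = 36 nm = 3.6e-08 m, d = 18 nm = 1.8e-08 m
F = A * R / (6 * d^2)
F = 3.93e-20 * 3.6e-08 / (6 * (1.8e-08)^2)
F = 7.27778e-13 N = 0.728 pN

0.728


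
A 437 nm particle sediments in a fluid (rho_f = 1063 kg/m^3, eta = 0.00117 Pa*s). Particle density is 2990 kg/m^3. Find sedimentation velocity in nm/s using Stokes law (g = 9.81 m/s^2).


Radius R = 437/2 nm = 2.185e-07 m
Density difference = 2990 - 1063 = 1927 kg/m^3
v = 2 * R^2 * (rho_p - rho_f) * g / (9 * eta)
v = 2 * (2.185e-07)^2 * 1927 * 9.81 / (9 * 0.00117)
v = 1.71418e-07 m/s = 171.4175 nm/s

171.4175


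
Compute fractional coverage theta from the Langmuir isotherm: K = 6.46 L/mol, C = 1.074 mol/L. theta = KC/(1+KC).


Langmuir isotherm: theta = K*C / (1 + K*C)
K*C = 6.46 * 1.074 = 6.93804
theta = 6.93804 / (1 + 6.93804) = 6.93804 / 7.93804
theta = 0.874

0.874


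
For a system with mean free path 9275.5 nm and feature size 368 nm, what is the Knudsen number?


Knudsen number Kn = lambda / L
Kn = 9275.5 / 368
Kn = 25.2052

25.2052


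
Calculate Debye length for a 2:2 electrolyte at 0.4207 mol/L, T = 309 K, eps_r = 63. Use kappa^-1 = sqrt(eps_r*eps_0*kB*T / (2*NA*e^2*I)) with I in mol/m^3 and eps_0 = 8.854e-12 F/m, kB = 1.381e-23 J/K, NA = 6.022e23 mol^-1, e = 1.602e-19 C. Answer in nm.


Ionic strength I = 0.4207 * 2^2 * 1000 = 1682.8 mol/m^3
kappa^-1 = sqrt(63 * 8.854e-12 * 1.381e-23 * 309 / (2 * 6.022e23 * (1.602e-19)^2 * 1682.8))
kappa^-1 = 0.214 nm

0.214


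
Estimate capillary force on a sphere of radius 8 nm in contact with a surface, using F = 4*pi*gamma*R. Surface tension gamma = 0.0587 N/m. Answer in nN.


Convert radius: R = 8 nm = 8e-09 m
F = 4 * pi * gamma * R
F = 4 * pi * 0.0587 * 8e-09
F = 5.90117e-09 N = 5.9012 nN

5.9012


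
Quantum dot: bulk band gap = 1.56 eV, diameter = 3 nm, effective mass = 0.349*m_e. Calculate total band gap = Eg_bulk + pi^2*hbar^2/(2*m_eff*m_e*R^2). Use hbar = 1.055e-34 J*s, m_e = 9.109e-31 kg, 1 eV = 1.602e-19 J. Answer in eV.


Radius R = 3/2 nm = 1.5e-09 m
Confinement energy dE = pi^2 * hbar^2 / (2 * m_eff * m_e * R^2)
dE = pi^2 * (1.055e-34)^2 / (2 * 0.349 * 9.109e-31 * (1.5e-09)^2) J, divided by 1.602e-19 J/eV
dE = 0.4793 eV
Total band gap = E_g(bulk) + dE = 1.56 + 0.4793 = 2.0393 eV

2.0393


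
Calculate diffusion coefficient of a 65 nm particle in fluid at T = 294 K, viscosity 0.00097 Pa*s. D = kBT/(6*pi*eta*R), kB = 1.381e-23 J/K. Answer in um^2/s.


Radius R = 65/2 = 32.5 nm = 3.25e-08 m
D = kB*T / (6*pi*eta*R)
D = 1.381e-23 * 294 / (6 * pi * 0.00097 * 3.25e-08)
D = 6.83258e-12 m^2/s = 6.833 um^2/s

6.833


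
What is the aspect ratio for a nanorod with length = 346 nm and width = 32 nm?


Aspect ratio AR = length / diameter
AR = 346 / 32
AR = 10.81

10.81


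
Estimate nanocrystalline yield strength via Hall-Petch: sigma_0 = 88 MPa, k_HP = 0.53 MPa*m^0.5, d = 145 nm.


d = 145 nm = 1.45e-07 m
sqrt(d) = 0.0003807887
Hall-Petch contribution = k / sqrt(d) = 0.53 / 0.0003807887 = 1391.8 MPa
sigma = sigma_0 + k/sqrt(d) = 88 + 1391.8 = 1479.8 MPa

1479.8


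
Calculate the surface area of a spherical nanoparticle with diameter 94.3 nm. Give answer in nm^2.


Radius r = 94.3/2 = 47.15 nm
Surface area SA = 4 * pi * r^2
SA = 4 * pi * (47.15)^2
SA = 27936.58 nm^2

27936.58


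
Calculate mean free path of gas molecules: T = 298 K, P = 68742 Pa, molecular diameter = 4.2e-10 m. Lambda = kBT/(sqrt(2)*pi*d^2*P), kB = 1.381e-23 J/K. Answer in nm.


Mean free path: lambda = kB*T / (sqrt(2) * pi * d^2 * P)
lambda = 1.381e-23 * 298 / (sqrt(2) * pi * (4.2e-10)^2 * 68742)
lambda = 7.63879e-08 m
lambda = 76.39 nm

76.39


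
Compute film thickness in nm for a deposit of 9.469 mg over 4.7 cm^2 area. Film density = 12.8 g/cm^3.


Convert: m = 9.469 mg = 9.4690e-06 kg, A = 4.7 cm^2 = 4.7000e-04 m^2, rho = 12.8 g/cm^3 = 12800 kg/m^3
t = m / (A * rho)
t = 9.4690e-06 / (4.7000e-04 * 12800)
t = 1.5740e-06 m = 1574.0 nm

1574.0


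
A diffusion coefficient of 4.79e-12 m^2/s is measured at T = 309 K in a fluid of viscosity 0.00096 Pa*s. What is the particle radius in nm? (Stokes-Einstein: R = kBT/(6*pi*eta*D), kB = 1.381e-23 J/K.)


Stokes-Einstein: R = kB*T / (6*pi*eta*D)
R = 1.381e-23 * 309 / (6 * pi * 0.00096 * 4.79e-12)
R = 4.92316e-08 m = 49.23 nm

49.23


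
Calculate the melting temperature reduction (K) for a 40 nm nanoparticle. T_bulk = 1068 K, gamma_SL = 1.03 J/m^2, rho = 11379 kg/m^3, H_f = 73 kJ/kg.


Radius R = 40/2 = 20 nm = 2e-08 m
Convert H_f = 73 kJ/kg = 73000 J/kg
dT = 2 * gamma_SL * T_bulk / (rho * H_f * R)
dT = 2 * 1.03 * 1068 / (11379 * 73000 * 2e-08)
dT = 132.4 K

132.4


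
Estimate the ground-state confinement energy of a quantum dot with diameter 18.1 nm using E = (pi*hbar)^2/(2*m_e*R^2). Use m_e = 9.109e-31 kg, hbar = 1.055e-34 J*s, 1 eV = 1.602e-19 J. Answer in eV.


Radius R = 18.1/2 = 9.05 nm = 9.05e-09 m
E = (pi * 1.055e-34)^2 / (2 * 9.109e-31 * (9.05e-09)^2)
E(J) = 7.36219e-22
E = E(J) / 1.602e-19 = 0.0046 eV

0.0046


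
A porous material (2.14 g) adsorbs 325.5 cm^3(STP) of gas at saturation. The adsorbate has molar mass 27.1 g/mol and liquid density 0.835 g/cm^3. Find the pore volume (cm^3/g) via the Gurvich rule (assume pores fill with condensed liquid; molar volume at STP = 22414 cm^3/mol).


Moles adsorbed n = V_ads / 22414 = 325.5 / 22414 = 1.452217e-02 mol
Liquid volume V_liq = n * M / rho_liq = 1.452217e-02 * 27.1 / 0.835 = 0.47132 cm^3
Specific pore volume V_pore = V_liq / m_sample = 0.47132 / 2.14
V_pore = 0.2202 cm^3/g

0.2202


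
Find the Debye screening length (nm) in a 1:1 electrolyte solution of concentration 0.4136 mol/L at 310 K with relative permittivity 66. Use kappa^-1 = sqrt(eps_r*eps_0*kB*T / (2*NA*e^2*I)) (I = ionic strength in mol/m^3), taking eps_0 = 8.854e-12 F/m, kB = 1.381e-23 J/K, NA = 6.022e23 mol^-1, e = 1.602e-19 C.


Ionic strength I = 0.4136 * 1^2 * 1000 = 413.6 mol/m^3
kappa^-1 = sqrt(66 * 8.854e-12 * 1.381e-23 * 310 / (2 * 6.022e23 * (1.602e-19)^2 * 413.6))
kappa^-1 = 0.442 nm

0.442


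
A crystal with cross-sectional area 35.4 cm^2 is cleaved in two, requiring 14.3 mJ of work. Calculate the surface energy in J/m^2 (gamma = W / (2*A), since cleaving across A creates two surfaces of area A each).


Convert: A = 35.4 cm^2 = 0.00354 m^2, W = 14.3 mJ = 0.0143 J
Cleaving exposes two faces of area A, so total new surface = 2*A and gamma = W / (2*A)
gamma = 0.0143 / (2 * 0.00354)
gamma = 2.02 J/m^2

2.02


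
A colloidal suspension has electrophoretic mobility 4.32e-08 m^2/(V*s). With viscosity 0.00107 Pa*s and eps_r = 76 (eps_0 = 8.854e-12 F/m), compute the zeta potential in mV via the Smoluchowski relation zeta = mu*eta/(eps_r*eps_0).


Smoluchowski equation: zeta = mu * eta / (eps_r * eps_0)
zeta = 4.32e-08 * 0.00107 / (76 * 8.854e-12)
zeta = 0.068693 V = 68.69 mV

68.69


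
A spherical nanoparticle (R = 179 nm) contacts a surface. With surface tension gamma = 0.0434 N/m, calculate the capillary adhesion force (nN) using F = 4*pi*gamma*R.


Convert radius: R = 179 nm = 1.79e-07 m
F = 4 * pi * gamma * R
F = 4 * pi * 0.0434 * 1.79e-07
F = 9.76231e-08 N = 97.6231 nN

97.6231


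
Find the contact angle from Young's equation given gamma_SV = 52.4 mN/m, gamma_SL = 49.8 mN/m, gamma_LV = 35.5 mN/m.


cos(theta) = (gamma_SV - gamma_SL) / gamma_LV
cos(theta) = (52.4 - 49.8) / 35.5
cos(theta) = 0.073239
theta = arccos(0.073239) = 85.8 degrees

85.8


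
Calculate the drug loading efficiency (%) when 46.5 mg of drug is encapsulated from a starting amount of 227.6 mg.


Drug loading efficiency = (drug loaded / drug initial) * 100
DLE = 46.5 / 227.6 * 100
DLE = 0.2043 * 100
DLE = 20.43%

20.43


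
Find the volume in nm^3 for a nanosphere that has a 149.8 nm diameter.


Radius r = 149.8/2 = 74.9 nm
Volume V = (4/3) * pi * r^3
V = (4/3) * pi * (74.9)^3
V = 1760086.7 nm^3

1760086.7


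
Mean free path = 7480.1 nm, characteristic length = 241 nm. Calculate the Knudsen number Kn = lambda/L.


Knudsen number Kn = lambda / L
Kn = 7480.1 / 241
Kn = 31.0378

31.0378


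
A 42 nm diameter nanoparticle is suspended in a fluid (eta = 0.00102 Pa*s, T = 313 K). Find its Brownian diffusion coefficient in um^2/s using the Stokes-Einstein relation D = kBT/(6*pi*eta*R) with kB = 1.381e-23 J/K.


Radius R = 42/2 = 21 nm = 2.1e-08 m
D = kB*T / (6*pi*eta*R)
D = 1.381e-23 * 313 / (6 * pi * 0.00102 * 2.1e-08)
D = 1.07058e-11 m^2/s = 10.706 um^2/s

10.706


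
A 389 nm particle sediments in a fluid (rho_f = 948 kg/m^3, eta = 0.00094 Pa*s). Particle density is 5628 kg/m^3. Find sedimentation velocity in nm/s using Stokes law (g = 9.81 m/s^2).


Radius R = 389/2 nm = 1.945e-07 m
Density difference = 5628 - 948 = 4680 kg/m^3
v = 2 * R^2 * (rho_p - rho_f) * g / (9 * eta)
v = 2 * (1.945e-07)^2 * 4680 * 9.81 / (9 * 0.00094)
v = 4.10595e-07 m/s = 410.595 nm/s

410.595


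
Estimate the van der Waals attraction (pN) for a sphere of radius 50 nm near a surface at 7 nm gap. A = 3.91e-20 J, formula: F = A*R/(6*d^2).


Convert to SI: R = 50 nm = 5e-08 m, d = 7 nm = 7e-09 m
F = A * R / (6 * d^2)
F = 3.91e-20 * 5e-08 / (6 * (7e-09)^2)
F = 6.64966e-12 N = 6.65 pN

6.65


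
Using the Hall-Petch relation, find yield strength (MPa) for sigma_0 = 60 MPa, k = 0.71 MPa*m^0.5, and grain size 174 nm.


d = 174 nm = 1.74e-07 m
sqrt(d) = 0.0004171331
Hall-Petch contribution = k / sqrt(d) = 0.71 / 0.0004171331 = 1702.1 MPa
sigma = sigma_0 + k/sqrt(d) = 60 + 1702.1 = 1762.1 MPa

1762.1


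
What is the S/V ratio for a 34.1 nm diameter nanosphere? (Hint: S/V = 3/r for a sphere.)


Radius r = 34.1/2 = 17.05 nm
S/V = 3 / r = 3 / 17.05
S/V = 0.176 nm^-1

0.176


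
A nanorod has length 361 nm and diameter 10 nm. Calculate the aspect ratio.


Aspect ratio AR = length / diameter
AR = 361 / 10
AR = 36.1

36.1


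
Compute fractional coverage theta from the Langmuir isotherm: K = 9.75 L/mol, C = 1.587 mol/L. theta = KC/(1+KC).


Langmuir isotherm: theta = K*C / (1 + K*C)
K*C = 9.75 * 1.587 = 15.47325
theta = 15.47325 / (1 + 15.47325) = 15.47325 / 16.47325
theta = 0.9393

0.9393


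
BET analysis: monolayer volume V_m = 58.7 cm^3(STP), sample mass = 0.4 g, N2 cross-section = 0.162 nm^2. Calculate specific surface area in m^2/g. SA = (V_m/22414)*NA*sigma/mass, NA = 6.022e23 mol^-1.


Number of moles in monolayer = V_m / 22414 = 58.7 / 22414 = 0.0026189
Number of molecules = moles * NA = 0.0026189 * 6.022e23
SA = molecules * sigma / mass
SA = (58.7 / 22414) * 6.022e23 * 0.162e-18 / 0.4
SA = 638.7 m^2/g

638.7


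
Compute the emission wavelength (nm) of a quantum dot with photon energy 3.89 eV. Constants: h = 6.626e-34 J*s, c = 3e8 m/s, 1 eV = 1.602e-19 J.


Convert energy: E = 3.89 eV = 3.89 * 1.602e-19 = 6.23178e-19 J
lambda = h*c / E = 6.626e-34 * 3e8 / 6.23178e-19
lambda = 3.18978e-07 m = 319.0 nm

319.0


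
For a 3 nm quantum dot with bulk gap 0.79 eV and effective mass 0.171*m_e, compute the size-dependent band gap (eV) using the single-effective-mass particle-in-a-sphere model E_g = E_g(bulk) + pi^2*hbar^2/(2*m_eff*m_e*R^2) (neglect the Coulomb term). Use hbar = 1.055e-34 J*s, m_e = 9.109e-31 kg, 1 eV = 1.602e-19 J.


Radius R = 3/2 nm = 1.5e-09 m
Confinement energy dE = pi^2 * hbar^2 / (2 * m_eff * m_e * R^2)
dE = pi^2 * (1.055e-34)^2 / (2 * 0.171 * 9.109e-31 * (1.5e-09)^2) J, divided by 1.602e-19 J/eV
dE = 0.9783 eV
Total band gap = E_g(bulk) + dE = 0.79 + 0.9783 = 1.7683 eV

1.7683


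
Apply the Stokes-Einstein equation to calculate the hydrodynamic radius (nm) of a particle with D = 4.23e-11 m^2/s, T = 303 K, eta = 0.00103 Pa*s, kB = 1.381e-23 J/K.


Stokes-Einstein: R = kB*T / (6*pi*eta*D)
R = 1.381e-23 * 303 / (6 * pi * 0.00103 * 4.23e-11)
R = 5.09516e-09 m = 5.1 nm

5.1


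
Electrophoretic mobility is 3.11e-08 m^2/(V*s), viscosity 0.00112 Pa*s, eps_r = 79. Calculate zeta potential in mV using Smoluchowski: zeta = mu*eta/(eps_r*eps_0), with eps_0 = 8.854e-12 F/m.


Smoluchowski equation: zeta = mu * eta / (eps_r * eps_0)
zeta = 3.11e-08 * 0.00112 / (79 * 8.854e-12)
zeta = 0.049798 V = 49.8 mV

49.8


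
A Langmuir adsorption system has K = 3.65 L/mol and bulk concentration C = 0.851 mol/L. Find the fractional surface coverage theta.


Langmuir isotherm: theta = K*C / (1 + K*C)
K*C = 3.65 * 0.851 = 3.10615
theta = 3.10615 / (1 + 3.10615) = 3.10615 / 4.10615
theta = 0.7565

0.7565


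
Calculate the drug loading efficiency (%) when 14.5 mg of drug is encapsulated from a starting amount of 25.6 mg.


Drug loading efficiency = (drug loaded / drug initial) * 100
DLE = 14.5 / 25.6 * 100
DLE = 0.5664 * 100
DLE = 56.64%

56.64


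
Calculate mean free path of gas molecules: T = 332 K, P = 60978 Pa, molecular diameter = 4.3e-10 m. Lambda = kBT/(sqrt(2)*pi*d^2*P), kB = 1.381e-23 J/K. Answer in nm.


Mean free path: lambda = kB*T / (sqrt(2) * pi * d^2 * P)
lambda = 1.381e-23 * 332 / (sqrt(2) * pi * (4.3e-10)^2 * 60978)
lambda = 9.15286e-08 m
lambda = 91.53 nm

91.53


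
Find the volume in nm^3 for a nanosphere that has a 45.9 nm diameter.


Radius r = 45.9/2 = 22.95 nm
Volume V = (4/3) * pi * r^3
V = (4/3) * pi * (22.95)^3
V = 50633.35 nm^3

50633.35


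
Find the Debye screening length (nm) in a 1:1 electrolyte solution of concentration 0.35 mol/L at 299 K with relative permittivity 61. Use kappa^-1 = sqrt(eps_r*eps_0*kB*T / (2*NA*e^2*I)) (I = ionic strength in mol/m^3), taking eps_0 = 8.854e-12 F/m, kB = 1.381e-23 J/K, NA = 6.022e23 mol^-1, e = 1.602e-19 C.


Ionic strength I = 0.35 * 1^2 * 1000 = 350 mol/m^3
kappa^-1 = sqrt(61 * 8.854e-12 * 1.381e-23 * 299 / (2 * 6.022e23 * (1.602e-19)^2 * 350))
kappa^-1 = 0.454 nm

0.454


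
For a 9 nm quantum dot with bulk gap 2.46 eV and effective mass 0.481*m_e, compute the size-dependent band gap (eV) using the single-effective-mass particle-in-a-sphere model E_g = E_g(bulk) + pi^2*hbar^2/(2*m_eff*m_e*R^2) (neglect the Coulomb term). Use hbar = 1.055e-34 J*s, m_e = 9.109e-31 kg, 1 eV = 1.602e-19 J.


Radius R = 9/2 nm = 4.5e-09 m
Confinement energy dE = pi^2 * hbar^2 / (2 * m_eff * m_e * R^2)
dE = pi^2 * (1.055e-34)^2 / (2 * 0.481 * 9.109e-31 * (4.5e-09)^2) J, divided by 1.602e-19 J/eV
dE = 0.0386 eV
Total band gap = E_g(bulk) + dE = 2.46 + 0.0386 = 2.4986 eV

2.4986


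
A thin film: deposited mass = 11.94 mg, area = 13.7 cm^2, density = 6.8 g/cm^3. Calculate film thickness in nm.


Convert: m = 11.94 mg = 1.1940e-05 kg, A = 13.7 cm^2 = 1.3700e-03 m^2, rho = 6.8 g/cm^3 = 6800 kg/m^3
t = m / (A * rho)
t = 1.1940e-05 / (1.3700e-03 * 6800)
t = 1.2817e-06 m = 1281.7 nm

1281.7


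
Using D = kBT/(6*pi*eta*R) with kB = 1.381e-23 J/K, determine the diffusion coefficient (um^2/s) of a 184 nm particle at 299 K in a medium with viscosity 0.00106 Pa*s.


Radius R = 184/2 = 92 nm = 9.2e-08 m
D = kB*T / (6*pi*eta*R)
D = 1.381e-23 * 299 / (6 * pi * 0.00106 * 9.2e-08)
D = 2.24631e-12 m^2/s = 2.246 um^2/s

2.246


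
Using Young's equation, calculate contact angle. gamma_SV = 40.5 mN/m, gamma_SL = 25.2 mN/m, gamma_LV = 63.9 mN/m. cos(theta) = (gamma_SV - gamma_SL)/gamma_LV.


cos(theta) = (gamma_SV - gamma_SL) / gamma_LV
cos(theta) = (40.5 - 25.2) / 63.9
cos(theta) = 0.239437
theta = arccos(0.239437) = 76.15 degrees

76.15


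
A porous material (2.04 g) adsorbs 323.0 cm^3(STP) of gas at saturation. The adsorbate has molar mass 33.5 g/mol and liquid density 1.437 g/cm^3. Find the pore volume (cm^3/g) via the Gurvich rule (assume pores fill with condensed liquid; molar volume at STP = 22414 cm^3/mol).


Moles adsorbed n = V_ads / 22414 = 323.0 / 22414 = 1.441064e-02 mol
Liquid volume V_liq = n * M / rho_liq = 1.441064e-02 * 33.5 / 1.437 = 0.33595 cm^3
Specific pore volume V_pore = V_liq / m_sample = 0.33595 / 2.04
V_pore = 0.1647 cm^3/g

0.1647


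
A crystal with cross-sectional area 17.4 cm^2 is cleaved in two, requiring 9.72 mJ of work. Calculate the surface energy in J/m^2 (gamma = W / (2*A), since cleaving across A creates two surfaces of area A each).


Convert: A = 17.4 cm^2 = 0.00174 m^2, W = 9.72 mJ = 0.00972 J
Cleaving exposes two faces of area A, so total new surface = 2*A and gamma = W / (2*A)
gamma = 0.00972 / (2 * 0.00174)
gamma = 2.793 J/m^2

2.793
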